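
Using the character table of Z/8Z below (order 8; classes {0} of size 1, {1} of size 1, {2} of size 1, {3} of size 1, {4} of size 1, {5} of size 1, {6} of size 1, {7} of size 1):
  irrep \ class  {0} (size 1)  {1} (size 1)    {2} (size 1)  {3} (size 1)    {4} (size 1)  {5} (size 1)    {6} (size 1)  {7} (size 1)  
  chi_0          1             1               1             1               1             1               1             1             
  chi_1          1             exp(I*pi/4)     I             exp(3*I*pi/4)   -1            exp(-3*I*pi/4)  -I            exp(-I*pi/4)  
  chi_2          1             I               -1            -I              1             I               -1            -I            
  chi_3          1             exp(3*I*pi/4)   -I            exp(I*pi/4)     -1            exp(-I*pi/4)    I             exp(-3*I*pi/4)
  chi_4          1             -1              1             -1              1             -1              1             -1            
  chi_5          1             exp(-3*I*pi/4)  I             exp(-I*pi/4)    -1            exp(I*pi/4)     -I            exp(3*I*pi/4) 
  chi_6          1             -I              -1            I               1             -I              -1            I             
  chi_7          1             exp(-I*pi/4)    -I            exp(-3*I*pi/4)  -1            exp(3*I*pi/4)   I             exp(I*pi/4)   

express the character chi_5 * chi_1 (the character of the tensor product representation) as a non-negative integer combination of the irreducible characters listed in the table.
chi_5 tensor chi_1 = chi_6 (all other irreducibles have multiplicity 0).

Justification: The character of a tensor product is the pointwise product (chi_5 * chi_1)(C) = chi_5(C) * chi_1(C):
  {0}: (1)*(1), {1}: (exp(-3*I*pi/4))*(exp(I*pi/4)), {2}: (I)*(I), {3}: (exp(-I*pi/4))*(exp(3*I*pi/4)), {4}: (-1)*(-1), {5}: (exp(I*pi/4))*(exp(-3*I*pi/4)), {6}: (-I)*(-I), {7}: (exp(3*I*pi/4))*(exp(-I*pi/4))
so (chi_5 * chi_1) takes values
  {0} -> 1, {1} -> -I, {2} -> -1, {3} -> I, {4} -> 1, {5} -> -I, {6} -> -1, {7} -> I.
Now take the inner product of this character with each irreducible chi from the table, <chi_5*chi_1, chi> = (1/8) sum_C |C| (chi_5*chi_1)(C) conj(chi(C)):
  <chi_5*chi_1, chi_0> = (1/8)[1*(1)*conj(1) + 1*(-I)*conj(1) + 1*(-1)*conj(1) + 1*(I)*conj(1) + 1*(1)*conj(1) + 1*(-I)*conj(1) + 1*(-1)*conj(1) + 1*(I)*conj(1)]
      = (1/8)[(1) + (-I) + (-1) + (I) + (1) + (-I) + (-1) + (I)] = 0/8 = 0
  <chi_5*chi_1, chi_1> = (1/8)[1*(1)*conj(1) + 1*(-I)*conj(exp(I*pi/4)) + 1*(-1)*conj(I) + 1*(I)*conj(exp(3*I*pi/4)) + 1*(1)*conj(-1) + 1*(-I)*conj(exp(-3*I*pi/4)) + 1*(-1)*conj(-I) + 1*(I)*conj(exp(-I*pi/4))]
      = (1/8)[(1) + (-exp(I*pi/4)) + (I) + (exp(-I*pi/4)) + (-1) + (-exp(-3*I*pi/4)) + (-I) + (exp(3*I*pi/4))] = 0/8 = 0
  <chi_5*chi_1, chi_2> = (1/8)[1*(1)*conj(1) + 1*(-I)*conj(I) + 1*(-1)*conj(-1) + 1*(I)*conj(-I) + 1*(1)*conj(1) + 1*(-I)*conj(I) + 1*(-1)*conj(-1) + 1*(I)*conj(-I)]
      = (1/8)[(1) + (-1) + (1) + (-1) + (1) + (-1) + (1) + (-1)] = 0/8 = 0
  <chi_5*chi_1, chi_3> = (1/8)[1*(1)*conj(1) + 1*(-I)*conj(exp(3*I*pi/4)) + 1*(-1)*conj(-I) + 1*(I)*conj(exp(I*pi/4)) + 1*(1)*conj(-1) + 1*(-I)*conj(exp(-I*pi/4)) + 1*(-1)*conj(I) + 1*(I)*conj(exp(-3*I*pi/4))]
      = (1/8)[(1) + (-exp(-I*pi/4)) + (-I) + (exp(I*pi/4)) + (-1) + (-exp(3*I*pi/4)) + (I) + (exp(-3*I*pi/4))] = 0/8 = 0
  <chi_5*chi_1, chi_4> = (1/8)[1*(1)*conj(1) + 1*(-I)*conj(-1) + 1*(-1)*conj(1) + 1*(I)*conj(-1) + 1*(1)*conj(1) + 1*(-I)*conj(-1) + 1*(-1)*conj(1) + 1*(I)*conj(-1)]
      = (1/8)[(1) + (I) + (-1) + (-I) + (1) + (I) + (-1) + (-I)] = 0/8 = 0
  <chi_5*chi_1, chi_5> = (1/8)[1*(1)*conj(1) + 1*(-I)*conj(exp(-3*I*pi/4)) + 1*(-1)*conj(I) + 1*(I)*conj(exp(-I*pi/4)) + 1*(1)*conj(-1) + 1*(-I)*conj(exp(I*pi/4)) + 1*(-1)*conj(-I) + 1*(I)*conj(exp(3*I*pi/4))]
      = (1/8)[(1) + (-exp(-3*I*pi/4)) + (I) + (exp(3*I*pi/4)) + (-1) + (-exp(I*pi/4)) + (-I) + (exp(-I*pi/4))] = 0/8 = 0
  <chi_5*chi_1, chi_6> = (1/8)[1*(1)*conj(1) + 1*(-I)*conj(-I) + 1*(-1)*conj(-1) + 1*(I)*conj(I) + 1*(1)*conj(1) + 1*(-I)*conj(-I) + 1*(-1)*conj(-1) + 1*(I)*conj(I)]
      = (1/8)[(1) + (1) + (1) + (1) + (1) + (1) + (1) + (1)] = 8/8 = 1
  <chi_5*chi_1, chi_7> = (1/8)[1*(1)*conj(1) + 1*(-I)*conj(exp(-I*pi/4)) + 1*(-1)*conj(-I) + 1*(I)*conj(exp(-3*I*pi/4)) + 1*(1)*conj(-1) + 1*(-I)*conj(exp(3*I*pi/4)) + 1*(-1)*conj(I) + 1*(I)*conj(exp(I*pi/4))]
      = (1/8)[(1) + (-exp(3*I*pi/4)) + (-I) + (exp(-3*I*pi/4)) + (-1) + (-exp(-I*pi/4)) + (I) + (exp(I*pi/4))] = 0/8 = 0
(Exp terms are combined using exp(i*s)*conj(exp(i*t)) = exp(i*(s-t)), and sums of them are collapsed using the identity that for every m > 1 the m distinct m-th roots of unity sum to 0, e.g. 1 + exp(2*I*pi/3) + exp(-2*I*pi/3) = 0.)
Hence the multiplicities are chi_6: 1. Dimension check: dim(chi_5)*dim(chi_1) = 1*1 = 1 and sum (mult * dim) = 1*1 = 1.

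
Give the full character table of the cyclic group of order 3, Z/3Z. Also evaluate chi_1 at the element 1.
Character table of Z/3Z (irreps indexed chi_0,...,chi_2 with chi_k(m) = zeta_3^(k*m), zeta_3 = exp(2*pi*i/3)):
  irrep \ class  {0} (size 1)  {1} (size 1)    {2} (size 1)  
  chi_0          1             1               1             
  chi_1          1             exp(2*I*pi/3)   exp(-2*I*pi/3)
  chi_2          1             exp(-2*I*pi/3)  exp(2*I*pi/3) 

Spot check: chi_1(1) = zeta_3^(1*1) = zeta_3^1 = exp(2*I*pi/3).

Working: Z/3Z is abelian, so all 3 irreducible complex representations are 1-dimensional. They are given by chi_k(m) = zeta_3^(k*m) for k = 0,...,2. Row orthogonality: sum_m chi_k(m) conj(chi_l(m)) = 3 * [k = l].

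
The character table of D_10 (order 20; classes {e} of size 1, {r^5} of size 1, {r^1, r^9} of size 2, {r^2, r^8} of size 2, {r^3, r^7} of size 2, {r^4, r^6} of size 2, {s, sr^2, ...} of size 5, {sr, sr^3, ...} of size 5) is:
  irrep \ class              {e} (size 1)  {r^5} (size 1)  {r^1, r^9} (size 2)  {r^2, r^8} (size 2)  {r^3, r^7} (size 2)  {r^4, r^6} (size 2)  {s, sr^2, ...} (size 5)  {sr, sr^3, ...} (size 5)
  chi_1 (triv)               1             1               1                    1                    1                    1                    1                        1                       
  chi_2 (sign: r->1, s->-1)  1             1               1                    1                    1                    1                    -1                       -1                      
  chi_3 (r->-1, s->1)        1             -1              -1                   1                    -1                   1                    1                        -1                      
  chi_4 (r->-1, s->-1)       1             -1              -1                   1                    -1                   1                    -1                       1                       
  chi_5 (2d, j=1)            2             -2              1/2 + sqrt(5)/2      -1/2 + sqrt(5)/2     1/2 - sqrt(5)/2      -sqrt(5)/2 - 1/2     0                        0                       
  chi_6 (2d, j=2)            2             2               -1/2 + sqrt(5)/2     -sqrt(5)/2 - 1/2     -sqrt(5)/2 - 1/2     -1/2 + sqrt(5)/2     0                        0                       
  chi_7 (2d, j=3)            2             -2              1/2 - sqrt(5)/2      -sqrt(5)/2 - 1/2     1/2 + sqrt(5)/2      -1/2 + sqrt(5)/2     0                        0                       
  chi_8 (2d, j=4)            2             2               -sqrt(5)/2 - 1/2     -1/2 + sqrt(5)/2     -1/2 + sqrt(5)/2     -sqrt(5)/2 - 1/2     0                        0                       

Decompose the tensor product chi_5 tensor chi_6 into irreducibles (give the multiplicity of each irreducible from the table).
chi_5 tensor chi_6 = chi_5 + chi_7 (all other irreducibles have multiplicity 0).

Solution. The character of a tensor product is the pointwise product (chi_5 * chi_6)(C) = chi_5(C) * chi_6(C):
  {e}: (2)*(2), {r^5}: (-2)*(2), {r^1, r^9}: (1/2 + sqrt(5)/2)*(-1/2 + sqrt(5)/2), {r^2, r^8}: (-1/2 + sqrt(5)/2)*(-sqrt(5)/2 - 1/2), {r^3, r^7}: (1/2 - sqrt(5)/2)*(-sqrt(5)/2 - 1/2), {r^4, r^6}: (-sqrt(5)/2 - 1/2)*(-1/2 + sqrt(5)/2), {s, sr^2, ...}: (0)*(0), {sr, sr^3, ...}: (0)*(0)
so (chi_5 * chi_6) takes values
  {e} -> 4, {r^5} -> -4, {r^1, r^9} -> 1, {r^2, r^8} -> -1, {r^3, r^7} -> 1, {r^4, r^6} -> -1, {s, sr^2, ...} -> 0, {sr, sr^3, ...} -> 0.
Now take the inner product of this character with each irreducible chi from the table, <chi_5*chi_6, chi> = (1/20) sum_C |C| (chi_5*chi_6)(C) conj(chi(C)):
  <chi_5*chi_6, chi_1> = (1/20)[1*(4)*conj(1) + 1*(-4)*conj(1) + 2*(1)*conj(1) + 2*(-1)*conj(1) + 2*(1)*conj(1) + 2*(-1)*conj(1) + 5*(0)*conj(1) + 5*(0)*conj(1)]
      = (1/20)[(4) + (-4) + (2) + (-2) + (2) + (-2) + (0) + (0)] = 0/20 = 0
  <chi_5*chi_6, chi_2> = (1/20)[1*(4)*conj(1) + 1*(-4)*conj(1) + 2*(1)*conj(1) + 2*(-1)*conj(1) + 2*(1)*conj(1) + 2*(-1)*conj(1) + 5*(0)*conj(-1) + 5*(0)*conj(-1)]
      = (1/20)[(4) + (-4) + (2) + (-2) + (2) + (-2) + (0) + (0)] = 0/20 = 0
  <chi_5*chi_6, chi_3> = (1/20)[1*(4)*conj(1) + 1*(-4)*conj(-1) + 2*(1)*conj(-1) + 2*(-1)*conj(1) + 2*(1)*conj(-1) + 2*(-1)*conj(1) + 5*(0)*conj(1) + 5*(0)*conj(-1)]
      = (1/20)[(4) + (4) + (-2) + (-2) + (-2) + (-2) + (0) + (0)] = 0/20 = 0
  <chi_5*chi_6, chi_4> = (1/20)[1*(4)*conj(1) + 1*(-4)*conj(-1) + 2*(1)*conj(-1) + 2*(-1)*conj(1) + 2*(1)*conj(-1) + 2*(-1)*conj(1) + 5*(0)*conj(-1) + 5*(0)*conj(1)]
      = (1/20)[(4) + (4) + (-2) + (-2) + (-2) + (-2) + (0) + (0)] = 0/20 = 0
  <chi_5*chi_6, chi_5> = (1/20)[1*(4)*conj(2) + 1*(-4)*conj(-2) + 2*(1)*conj(1/2 + sqrt(5)/2) + 2*(-1)*conj(-1/2 + sqrt(5)/2) + 2*(1)*conj(1/2 - sqrt(5)/2) + 2*(-1)*conj(-sqrt(5)/2 - 1/2) + 5*(0)*conj(0) + 5*(0)*conj(0)]
      = (1/20)[(8) + (8) + (1 + sqrt(5)) + (1 - sqrt(5)) + (1 - sqrt(5)) + (1 + sqrt(5)) + (0) + (0)] = 20/20 = 1
  <chi_5*chi_6, chi_6> = (1/20)[1*(4)*conj(2) + 1*(-4)*conj(2) + 2*(1)*conj(-1/2 + sqrt(5)/2) + 2*(-1)*conj(-sqrt(5)/2 - 1/2) + 2*(1)*conj(-sqrt(5)/2 - 1/2) + 2*(-1)*conj(-1/2 + sqrt(5)/2) + 5*(0)*conj(0) + 5*(0)*conj(0)]
      = (1/20)[(8) + (-8) + (-1 + sqrt(5)) + (1 + sqrt(5)) + (-sqrt(5) - 1) + (1 - sqrt(5)) + (0) + (0)] = 0/20 = 0
  <chi_5*chi_6, chi_7> = (1/20)[1*(4)*conj(2) + 1*(-4)*conj(-2) + 2*(1)*conj(1/2 - sqrt(5)/2) + 2*(-1)*conj(-sqrt(5)/2 - 1/2) + 2*(1)*conj(1/2 + sqrt(5)/2) + 2*(-1)*conj(-1/2 + sqrt(5)/2) + 5*(0)*conj(0) + 5*(0)*conj(0)]
      = (1/20)[(8) + (8) + (1 - sqrt(5)) + (1 + sqrt(5)) + (1 + sqrt(5)) + (1 - sqrt(5)) + (0) + (0)] = 20/20 = 1
  <chi_5*chi_6, chi_8> = (1/20)[1*(4)*conj(2) + 1*(-4)*conj(2) + 2*(1)*conj(-sqrt(5)/2 - 1/2) + 2*(-1)*conj(-1/2 + sqrt(5)/2) + 2*(1)*conj(-1/2 + sqrt(5)/2) + 2*(-1)*conj(-sqrt(5)/2 - 1/2) + 5*(0)*conj(0) + 5*(0)*conj(0)]
      = (1/20)[(8) + (-8) + (-sqrt(5) - 1) + (1 - sqrt(5)) + (-1 + sqrt(5)) + (1 + sqrt(5)) + (0) + (0)] = 0/20 = 0
Hence the multiplicities are chi_5: 1, chi_7: 1. Dimension check: dim(chi_5)*dim(chi_6) = 2*2 = 4 and sum (mult * dim) = 1*2 + 1*2 = 4.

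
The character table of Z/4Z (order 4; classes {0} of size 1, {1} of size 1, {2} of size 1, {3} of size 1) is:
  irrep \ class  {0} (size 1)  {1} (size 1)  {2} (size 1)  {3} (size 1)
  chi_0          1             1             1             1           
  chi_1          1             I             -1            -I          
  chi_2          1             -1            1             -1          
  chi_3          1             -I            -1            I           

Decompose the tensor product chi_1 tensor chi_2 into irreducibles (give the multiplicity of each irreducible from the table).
chi_1 tensor chi_2 = chi_3 (all other irreducibles have multiplicity 0).

Proof sketch: The character of a tensor product is the pointwise product (chi_1 * chi_2)(C) = chi_1(C) * chi_2(C):
  {0}: (1)*(1), {1}: (I)*(-1), {2}: (-1)*(1), {3}: (-I)*(-1)
so (chi_1 * chi_2) takes values
  {0} -> 1, {1} -> -I, {2} -> -1, {3} -> I.
Now take the inner product of this character with each irreducible chi from the table, <chi_1*chi_2, chi> = (1/4) sum_C |C| (chi_1*chi_2)(C) conj(chi(C)):
  <chi_1*chi_2, chi_0> = (1/4)[1*(1)*conj(1) + 1*(-I)*conj(1) + 1*(-1)*conj(1) + 1*(I)*conj(1)]
      = (1/4)[(1) + (-I) + (-1) + (I)] = 0/4 = 0
  <chi_1*chi_2, chi_1> = (1/4)[1*(1)*conj(1) + 1*(-I)*conj(I) + 1*(-1)*conj(-1) + 1*(I)*conj(-I)]
      = (1/4)[(1) + (-1) + (1) + (-1)] = 0/4 = 0
  <chi_1*chi_2, chi_2> = (1/4)[1*(1)*conj(1) + 1*(-I)*conj(-1) + 1*(-1)*conj(1) + 1*(I)*conj(-1)]
      = (1/4)[(1) + (I) + (-1) + (-I)] = 0/4 = 0
  <chi_1*chi_2, chi_3> = (1/4)[1*(1)*conj(1) + 1*(-I)*conj(-I) + 1*(-1)*conj(-1) + 1*(I)*conj(I)]
      = (1/4)[(1) + (1) + (1) + (1)] = 4/4 = 1
(Exp terms are combined using exp(i*s)*conj(exp(i*t)) = exp(i*(s-t)), and sums of them are collapsed using the identity that for every m > 1 the m distinct m-th roots of unity sum to 0, e.g. 1 + exp(2*I*pi/3) + exp(-2*I*pi/3) = 0.)
Hence the multiplicities are chi_3: 1. Dimension check: dim(chi_1)*dim(chi_2) = 1*1 = 1 and sum (mult * dim) = 1*1 = 1.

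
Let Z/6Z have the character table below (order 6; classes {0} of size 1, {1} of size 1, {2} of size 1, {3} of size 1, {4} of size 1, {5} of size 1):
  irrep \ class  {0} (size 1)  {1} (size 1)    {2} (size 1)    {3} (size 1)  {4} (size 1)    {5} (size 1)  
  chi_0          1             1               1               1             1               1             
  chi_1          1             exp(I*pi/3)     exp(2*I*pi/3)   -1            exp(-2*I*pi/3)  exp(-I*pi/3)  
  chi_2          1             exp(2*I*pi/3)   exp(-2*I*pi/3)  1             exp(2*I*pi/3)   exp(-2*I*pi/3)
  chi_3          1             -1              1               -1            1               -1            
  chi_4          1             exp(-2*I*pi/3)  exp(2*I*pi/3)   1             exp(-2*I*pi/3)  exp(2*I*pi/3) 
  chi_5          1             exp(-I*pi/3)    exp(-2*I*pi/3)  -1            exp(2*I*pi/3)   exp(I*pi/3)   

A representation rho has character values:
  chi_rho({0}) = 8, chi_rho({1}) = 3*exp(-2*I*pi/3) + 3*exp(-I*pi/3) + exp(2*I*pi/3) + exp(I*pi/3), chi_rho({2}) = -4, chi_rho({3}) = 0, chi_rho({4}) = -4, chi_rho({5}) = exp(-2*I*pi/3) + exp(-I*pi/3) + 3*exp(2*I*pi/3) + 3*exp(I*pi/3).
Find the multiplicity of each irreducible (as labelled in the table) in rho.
Multiplicities: chi_0: 0, chi_1: 1, chi_2: 1, chi_3: 0, chi_4: 3, chi_5: 3.

Reasoning: Use <chi_rho, chi> = (1/|G|) sum_C |C| * chi_rho(C) * conj(chi(C)) with |G| = 6 for each irreducible chi in the table:
  <chi_rho, chi_0> = (1/6)[1*(8)*conj(1) + 1*(3*exp(-2*I*pi/3) + 3*exp(-I*pi/3) + exp(2*I*pi/3) + exp(I*pi/3))*conj(1) + 1*(-4)*conj(1) + 1*(0)*conj(1) + 1*(-4)*conj(1) + 1*(exp(-2*I*pi/3) + exp(-I*pi/3) + 3*exp(2*I*pi/3) + 3*exp(I*pi/3))*conj(1)]
      = (1/6)[(8) + (3*exp(-2*I*pi/3) + 3*exp(-I*pi/3) + exp(2*I*pi/3) + exp(I*pi/3)) + (-4) + (0) + (-4) + (exp(-2*I*pi/3) + exp(-I*pi/3) + 3*exp(2*I*pi/3) + 3*exp(I*pi/3))] = 0/6 = 0
  <chi_rho, chi_1> = (1/6)[1*(8)*conj(1) + 1*(3*exp(-2*I*pi/3) + 3*exp(-I*pi/3) + exp(2*I*pi/3) + exp(I*pi/3))*conj(exp(I*pi/3)) + 1*(-4)*conj(exp(2*I*pi/3)) + 1*(0)*conj(-1) + 1*(-4)*conj(exp(-2*I*pi/3)) + 1*(exp(-2*I*pi/3) + exp(-I*pi/3) + 3*exp(2*I*pi/3) + 3*exp(I*pi/3))*conj(exp(-I*pi/3))]
      = (1/6)[(8) + (-2 + 3*exp(-2*I*pi/3) + exp(I*pi/3)) + (4 + 4*exp(2*I*pi/3)) + (0) + (4 + 4*exp(-2*I*pi/3)) + (-2 + exp(-I*pi/3) + 3*exp(2*I*pi/3))] = 6/6 = 1
  <chi_rho, chi_2> = (1/6)[1*(8)*conj(1) + 1*(3*exp(-2*I*pi/3) + 3*exp(-I*pi/3) + exp(2*I*pi/3) + exp(I*pi/3))*conj(exp(2*I*pi/3)) + 1*(-4)*conj(exp(-2*I*pi/3)) + 1*(0)*conj(1) + 1*(-4)*conj(exp(2*I*pi/3)) + 1*(exp(-2*I*pi/3) + exp(-I*pi/3) + 3*exp(2*I*pi/3) + 3*exp(I*pi/3))*conj(exp(-2*I*pi/3))]
      = (1/6)[(8) + (-2 + exp(-I*pi/3) + 3*exp(2*I*pi/3)) + (4 + 4*exp(-2*I*pi/3)) + (0) + (4 + 4*exp(2*I*pi/3)) + (-2 + 3*exp(-2*I*pi/3) + exp(I*pi/3))] = 6/6 = 1
  <chi_rho, chi_3> = (1/6)[1*(8)*conj(1) + 1*(3*exp(-2*I*pi/3) + 3*exp(-I*pi/3) + exp(2*I*pi/3) + exp(I*pi/3))*conj(-1) + 1*(-4)*conj(1) + 1*(0)*conj(-1) + 1*(-4)*conj(1) + 1*(exp(-2*I*pi/3) + exp(-I*pi/3) + 3*exp(2*I*pi/3) + 3*exp(I*pi/3))*conj(-1)]
      = (1/6)[(8) + (-exp(I*pi/3) - exp(2*I*pi/3) - 3*exp(-I*pi/3) - 3*exp(-2*I*pi/3)) + (-4) + (0) + (-4) + (-3*exp(I*pi/3) - 3*exp(2*I*pi/3) - exp(-I*pi/3) - exp(-2*I*pi/3))] = 0/6 = 0
  <chi_rho, chi_4> = (1/6)[1*(8)*conj(1) + 1*(3*exp(-2*I*pi/3) + 3*exp(-I*pi/3) + exp(2*I*pi/3) + exp(I*pi/3))*conj(exp(-2*I*pi/3)) + 1*(-4)*conj(exp(2*I*pi/3)) + 1*(0)*conj(1) + 1*(-4)*conj(exp(-2*I*pi/3)) + 1*(exp(-2*I*pi/3) + exp(-I*pi/3) + 3*exp(2*I*pi/3) + 3*exp(I*pi/3))*conj(exp(2*I*pi/3))]
      = (1/6)[(8) + (2 + exp(-2*I*pi/3) + 3*exp(I*pi/3)) + (4 + 4*exp(2*I*pi/3)) + (0) + (4 + 4*exp(-2*I*pi/3)) + (2 + 3*exp(-I*pi/3) + exp(2*I*pi/3))] = 18/6 = 3
  <chi_rho, chi_5> = (1/6)[1*(8)*conj(1) + 1*(3*exp(-2*I*pi/3) + 3*exp(-I*pi/3) + exp(2*I*pi/3) + exp(I*pi/3))*conj(exp(-I*pi/3)) + 1*(-4)*conj(exp(-2*I*pi/3)) + 1*(0)*conj(-1) + 1*(-4)*conj(exp(2*I*pi/3)) + 1*(exp(-2*I*pi/3) + exp(-I*pi/3) + 3*exp(2*I*pi/3) + 3*exp(I*pi/3))*conj(exp(I*pi/3))]
      = (1/6)[(8) + (2 + 3*exp(-I*pi/3) + exp(2*I*pi/3)) + (4 + 4*exp(-2*I*pi/3)) + (0) + (4 + 4*exp(2*I*pi/3)) + (2 + exp(-2*I*pi/3) + 3*exp(I*pi/3))] = 18/6 = 3
(Exp terms are combined using exp(i*s)*conj(exp(i*t)) = exp(i*(s-t)), and sums of them are collapsed using the identity that for every m > 1 the m distinct m-th roots of unity sum to 0, e.g. 1 + exp(2*I*pi/3) + exp(-2*I*pi/3) = 0.)
Dimension check: dim(rho) = sum (mult * dim) = 0*1 + 1*1 + 1*1 + 0*1 + 3*1 + 3*1 = 8 = chi_rho(e) = 8.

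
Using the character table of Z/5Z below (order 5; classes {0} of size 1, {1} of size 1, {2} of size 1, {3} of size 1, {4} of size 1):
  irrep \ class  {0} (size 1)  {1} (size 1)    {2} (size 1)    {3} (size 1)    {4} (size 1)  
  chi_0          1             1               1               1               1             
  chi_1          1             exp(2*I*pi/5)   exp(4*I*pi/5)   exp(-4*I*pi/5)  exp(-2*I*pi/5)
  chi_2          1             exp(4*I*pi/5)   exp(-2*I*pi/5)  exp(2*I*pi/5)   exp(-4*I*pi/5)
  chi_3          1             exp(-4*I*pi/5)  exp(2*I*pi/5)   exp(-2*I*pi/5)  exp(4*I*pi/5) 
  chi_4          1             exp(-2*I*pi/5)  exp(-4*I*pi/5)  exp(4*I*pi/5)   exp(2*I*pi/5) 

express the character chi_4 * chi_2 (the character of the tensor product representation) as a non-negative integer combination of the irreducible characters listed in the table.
chi_4 tensor chi_2 = chi_1 (all other irreducibles have multiplicity 0).

Reasoning: The character of a tensor product is the pointwise product (chi_4 * chi_2)(C) = chi_4(C) * chi_2(C):
  {0}: (1)*(1), {1}: (exp(-2*I*pi/5))*(exp(4*I*pi/5)), {2}: (exp(-4*I*pi/5))*(exp(-2*I*pi/5)), {3}: (exp(4*I*pi/5))*(exp(2*I*pi/5)), {4}: (exp(2*I*pi/5))*(exp(-4*I*pi/5))
so (chi_4 * chi_2) takes values
  {0} -> 1, {1} -> exp(2*I*pi/5), {2} -> exp(4*I*pi/5), {3} -> exp(-4*I*pi/5), {4} -> exp(-2*I*pi/5).
Now take the inner product of this character with each irreducible chi from the table, <chi_4*chi_2, chi> = (1/5) sum_C |C| (chi_4*chi_2)(C) conj(chi(C)):
  <chi_4*chi_2, chi_0> = (1/5)[1*(1)*conj(1) + 1*(exp(2*I*pi/5))*conj(1) + 1*(exp(4*I*pi/5))*conj(1) + 1*(exp(-4*I*pi/5))*conj(1) + 1*(exp(-2*I*pi/5))*conj(1)]
      = (1/5)[(1) + (exp(2*I*pi/5)) + (exp(4*I*pi/5)) + (exp(-4*I*pi/5)) + (exp(-2*I*pi/5))] = 0/5 = 0
  <chi_4*chi_2, chi_1> = (1/5)[1*(1)*conj(1) + 1*(exp(2*I*pi/5))*conj(exp(2*I*pi/5)) + 1*(exp(4*I*pi/5))*conj(exp(4*I*pi/5)) + 1*(exp(-4*I*pi/5))*conj(exp(-4*I*pi/5)) + 1*(exp(-2*I*pi/5))*conj(exp(-2*I*pi/5))]
      = (1/5)[(1) + (1) + (1) + (1) + (1)] = 5/5 = 1
  <chi_4*chi_2, chi_2> = (1/5)[1*(1)*conj(1) + 1*(exp(2*I*pi/5))*conj(exp(4*I*pi/5)) + 1*(exp(4*I*pi/5))*conj(exp(-2*I*pi/5)) + 1*(exp(-4*I*pi/5))*conj(exp(2*I*pi/5)) + 1*(exp(-2*I*pi/5))*conj(exp(-4*I*pi/5))]
      = (1/5)[(1) + (exp(-2*I*pi/5)) + (exp(-4*I*pi/5)) + (exp(4*I*pi/5)) + (exp(2*I*pi/5))] = 0/5 = 0
  <chi_4*chi_2, chi_3> = (1/5)[1*(1)*conj(1) + 1*(exp(2*I*pi/5))*conj(exp(-4*I*pi/5)) + 1*(exp(4*I*pi/5))*conj(exp(2*I*pi/5)) + 1*(exp(-4*I*pi/5))*conj(exp(-2*I*pi/5)) + 1*(exp(-2*I*pi/5))*conj(exp(4*I*pi/5))]
      = (1/5)[(1) + (exp(-4*I*pi/5)) + (exp(2*I*pi/5)) + (exp(-2*I*pi/5)) + (exp(4*I*pi/5))] = 0/5 = 0
  <chi_4*chi_2, chi_4> = (1/5)[1*(1)*conj(1) + 1*(exp(2*I*pi/5))*conj(exp(-2*I*pi/5)) + 1*(exp(4*I*pi/5))*conj(exp(-4*I*pi/5)) + 1*(exp(-4*I*pi/5))*conj(exp(4*I*pi/5)) + 1*(exp(-2*I*pi/5))*conj(exp(2*I*pi/5))]
      = (1/5)[(1) + (exp(4*I*pi/5)) + (exp(-2*I*pi/5)) + (exp(2*I*pi/5)) + (exp(-4*I*pi/5))] = 0/5 = 0
(Exp terms are combined using exp(i*s)*conj(exp(i*t)) = exp(i*(s-t)), and sums of them are collapsed using the identity that for every m > 1 the m distinct m-th roots of unity sum to 0, e.g. 1 + exp(2*I*pi/3) + exp(-2*I*pi/3) = 0.)
Hence the multiplicities are chi_1: 1. Dimension check: dim(chi_4)*dim(chi_2) = 1*1 = 1 and sum (mult * dim) = 1*1 = 1.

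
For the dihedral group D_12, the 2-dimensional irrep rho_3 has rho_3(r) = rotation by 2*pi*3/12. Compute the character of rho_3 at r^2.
chi_{rho_3}(r^2) = 2*cos(2*pi*3*2/12) = -2

Details: rho_3(r^2) is rotation by angle 2*pi*3*2/12, whose trace is 2*cos(2*pi*3*2/12) = -2.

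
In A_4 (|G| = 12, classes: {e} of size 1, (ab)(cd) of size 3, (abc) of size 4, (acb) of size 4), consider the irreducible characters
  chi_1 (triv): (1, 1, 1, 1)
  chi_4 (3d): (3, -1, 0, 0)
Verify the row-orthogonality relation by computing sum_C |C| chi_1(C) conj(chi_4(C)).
Sum = 0; so <chi_1, chi_4> = 0 (distinct irreducibles are orthogonal).

Argument: Compute term by term over conjugacy classes (|C| * chi_1(C) * conj(chi_4(C))):
  1*(1)*conj(3) + 3*(1)*conj(-1) + 4*(1)*conj(0) + 4*(1)*conj(0)
  = (3) + (-3) + (0) + (0)
  = 0.
(Exp terms are combined using exp(i*s)*conj(exp(i*t)) = exp(i*(s-t)), and sums of them are collapsed using the identity that for every m > 1 the m distinct m-th roots of unity sum to 0, e.g. 1 + exp(2*I*pi/3) + exp(-2*I*pi/3) = 0.)
Dividing by |G| = 12 gives 0/12 = 0, matching the row-orthogonality relation <chi_1, chi_4> = [chi_1 = chi_4].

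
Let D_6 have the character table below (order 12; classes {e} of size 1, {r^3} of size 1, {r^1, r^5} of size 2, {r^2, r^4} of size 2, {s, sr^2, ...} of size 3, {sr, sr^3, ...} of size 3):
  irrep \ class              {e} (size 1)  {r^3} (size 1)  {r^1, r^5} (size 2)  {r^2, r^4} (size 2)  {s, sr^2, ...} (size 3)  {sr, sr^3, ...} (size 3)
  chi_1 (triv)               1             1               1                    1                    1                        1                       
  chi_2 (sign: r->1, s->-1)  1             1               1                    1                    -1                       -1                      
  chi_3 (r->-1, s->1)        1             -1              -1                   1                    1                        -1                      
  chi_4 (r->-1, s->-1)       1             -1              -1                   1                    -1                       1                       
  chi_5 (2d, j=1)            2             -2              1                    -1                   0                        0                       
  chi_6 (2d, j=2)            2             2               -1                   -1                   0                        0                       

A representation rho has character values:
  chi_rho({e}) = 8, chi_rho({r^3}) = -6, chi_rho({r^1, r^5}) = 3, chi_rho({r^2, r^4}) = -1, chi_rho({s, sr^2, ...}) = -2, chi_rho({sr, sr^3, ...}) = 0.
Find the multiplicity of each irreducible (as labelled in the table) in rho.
Multiplicities: chi_1: 0, chi_2: 1, chi_3: 0, chi_4: 1, chi_5: 3, chi_6: 0.

Use <chi_rho, chi> = (1/|G|) sum_C |C| * chi_rho(C) * conj(chi(C)) with |G| = 12 for each irreducible chi in the table:
  <chi_rho, chi_1> = (1/12)[1*(8)*conj(1) + 1*(-6)*conj(1) + 2*(3)*conj(1) + 2*(-1)*conj(1) + 3*(-2)*conj(1) + 3*(0)*conj(1)]
      = (1/12)[(8) + (-6) + (6) + (-2) + (-6) + (0)] = 0/12 = 0
  <chi_rho, chi_2> = (1/12)[1*(8)*conj(1) + 1*(-6)*conj(1) + 2*(3)*conj(1) + 2*(-1)*conj(1) + 3*(-2)*conj(-1) + 3*(0)*conj(-1)]
      = (1/12)[(8) + (-6) + (6) + (-2) + (6) + (0)] = 12/12 = 1
  <chi_rho, chi_3> = (1/12)[1*(8)*conj(1) + 1*(-6)*conj(-1) + 2*(3)*conj(-1) + 2*(-1)*conj(1) + 3*(-2)*conj(1) + 3*(0)*conj(-1)]
      = (1/12)[(8) + (6) + (-6) + (-2) + (-6) + (0)] = 0/12 = 0
  <chi_rho, chi_4> = (1/12)[1*(8)*conj(1) + 1*(-6)*conj(-1) + 2*(3)*conj(-1) + 2*(-1)*conj(1) + 3*(-2)*conj(-1) + 3*(0)*conj(1)]
      = (1/12)[(8) + (6) + (-6) + (-2) + (6) + (0)] = 12/12 = 1
  <chi_rho, chi_5> = (1/12)[1*(8)*conj(2) + 1*(-6)*conj(-2) + 2*(3)*conj(1) + 2*(-1)*conj(-1) + 3*(-2)*conj(0) + 3*(0)*conj(0)]
      = (1/12)[(16) + (12) + (6) + (2) + (0) + (0)] = 36/12 = 3
  <chi_rho, chi_6> = (1/12)[1*(8)*conj(2) + 1*(-6)*conj(2) + 2*(3)*conj(-1) + 2*(-1)*conj(-1) + 3*(-2)*conj(0) + 3*(0)*conj(0)]
      = (1/12)[(16) + (-12) + (-6) + (2) + (0) + (0)] = 0/12 = 0
Dimension check: dim(rho) = sum (mult * dim) = 0*1 + 1*1 + 0*1 + 1*1 + 3*2 + 0*2 = 8 = chi_rho(e) = 8.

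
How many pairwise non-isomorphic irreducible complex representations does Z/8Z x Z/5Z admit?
40

Explanation: The number of irreducible complex representations of a finite group equals its number of conjugacy classes. Z/8Z x Z/5Z is abelian of order 40, so every element is its own conjugacy class: 40 classes, so Z/8Z x Z/5Z (order 40) has exactly 40 irreducible complex representations.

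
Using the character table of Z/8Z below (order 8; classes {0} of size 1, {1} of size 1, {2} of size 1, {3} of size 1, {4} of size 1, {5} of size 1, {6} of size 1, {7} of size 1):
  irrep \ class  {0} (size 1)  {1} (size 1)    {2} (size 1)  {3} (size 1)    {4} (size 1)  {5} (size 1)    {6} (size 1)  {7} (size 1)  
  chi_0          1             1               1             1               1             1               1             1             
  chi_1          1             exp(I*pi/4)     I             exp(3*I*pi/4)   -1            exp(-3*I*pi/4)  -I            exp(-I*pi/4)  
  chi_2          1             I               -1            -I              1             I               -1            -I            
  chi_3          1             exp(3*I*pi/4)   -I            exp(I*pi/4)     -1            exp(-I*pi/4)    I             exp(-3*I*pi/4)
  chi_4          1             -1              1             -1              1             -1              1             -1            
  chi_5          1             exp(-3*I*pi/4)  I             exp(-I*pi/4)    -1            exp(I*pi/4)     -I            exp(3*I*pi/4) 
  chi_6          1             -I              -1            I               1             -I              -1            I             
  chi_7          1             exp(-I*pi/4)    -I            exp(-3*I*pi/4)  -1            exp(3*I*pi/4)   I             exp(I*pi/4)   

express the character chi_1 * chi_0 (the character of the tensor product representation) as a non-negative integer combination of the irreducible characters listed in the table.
chi_1 tensor chi_0 = chi_1 (all other irreducibles have multiplicity 0).

Reasoning: The character of a tensor product is the pointwise product (chi_1 * chi_0)(C) = chi_1(C) * chi_0(C):
  {0}: (1)*(1), {1}: (exp(I*pi/4))*(1), {2}: (I)*(1), {3}: (exp(3*I*pi/4))*(1), {4}: (-1)*(1), {5}: (exp(-3*I*pi/4))*(1), {6}: (-I)*(1), {7}: (exp(-I*pi/4))*(1)
so (chi_1 * chi_0) takes values
  {0} -> 1, {1} -> exp(I*pi/4), {2} -> I, {3} -> exp(3*I*pi/4), {4} -> -1, {5} -> exp(-3*I*pi/4), {6} -> -I, {7} -> exp(-I*pi/4).
Now take the inner product of this character with each irreducible chi from the table, <chi_1*chi_0, chi> = (1/8) sum_C |C| (chi_1*chi_0)(C) conj(chi(C)):
  <chi_1*chi_0, chi_0> = (1/8)[1*(1)*conj(1) + 1*(exp(I*pi/4))*conj(1) + 1*(I)*conj(1) + 1*(exp(3*I*pi/4))*conj(1) + 1*(-1)*conj(1) + 1*(exp(-3*I*pi/4))*conj(1) + 1*(-I)*conj(1) + 1*(exp(-I*pi/4))*conj(1)]
      = (1/8)[(1) + (exp(I*pi/4)) + (I) + (exp(3*I*pi/4)) + (-1) + (exp(-3*I*pi/4)) + (-I) + (exp(-I*pi/4))] = 0/8 = 0
  <chi_1*chi_0, chi_1> = (1/8)[1*(1)*conj(1) + 1*(exp(I*pi/4))*conj(exp(I*pi/4)) + 1*(I)*conj(I) + 1*(exp(3*I*pi/4))*conj(exp(3*I*pi/4)) + 1*(-1)*conj(-1) + 1*(exp(-3*I*pi/4))*conj(exp(-3*I*pi/4)) + 1*(-I)*conj(-I) + 1*(exp(-I*pi/4))*conj(exp(-I*pi/4))]
      = (1/8)[(1) + (1) + (1) + (1) + (1) + (1) + (1) + (1)] = 8/8 = 1
  <chi_1*chi_0, chi_2> = (1/8)[1*(1)*conj(1) + 1*(exp(I*pi/4))*conj(I) + 1*(I)*conj(-1) + 1*(exp(3*I*pi/4))*conj(-I) + 1*(-1)*conj(1) + 1*(exp(-3*I*pi/4))*conj(I) + 1*(-I)*conj(-1) + 1*(exp(-I*pi/4))*conj(-I)]
      = (1/8)[(1) + (-exp(3*I*pi/4)) + (-I) + (exp(-3*I*pi/4)) + (-1) + (-exp(-I*pi/4)) + (I) + (exp(I*pi/4))] = 0/8 = 0
  <chi_1*chi_0, chi_3> = (1/8)[1*(1)*conj(1) + 1*(exp(I*pi/4))*conj(exp(3*I*pi/4)) + 1*(I)*conj(-I) + 1*(exp(3*I*pi/4))*conj(exp(I*pi/4)) + 1*(-1)*conj(-1) + 1*(exp(-3*I*pi/4))*conj(exp(-I*pi/4)) + 1*(-I)*conj(I) + 1*(exp(-I*pi/4))*conj(exp(-3*I*pi/4))]
      = (1/8)[(1) + (-I) + (-1) + (I) + (1) + (-I) + (-1) + (I)] = 0/8 = 0
  <chi_1*chi_0, chi_4> = (1/8)[1*(1)*conj(1) + 1*(exp(I*pi/4))*conj(-1) + 1*(I)*conj(1) + 1*(exp(3*I*pi/4))*conj(-1) + 1*(-1)*conj(1) + 1*(exp(-3*I*pi/4))*conj(-1) + 1*(-I)*conj(1) + 1*(exp(-I*pi/4))*conj(-1)]
      = (1/8)[(1) + (-exp(I*pi/4)) + (I) + (-exp(3*I*pi/4)) + (-1) + (-exp(-3*I*pi/4)) + (-I) + (-exp(-I*pi/4))] = 0/8 = 0
  <chi_1*chi_0, chi_5> = (1/8)[1*(1)*conj(1) + 1*(exp(I*pi/4))*conj(exp(-3*I*pi/4)) + 1*(I)*conj(I) + 1*(exp(3*I*pi/4))*conj(exp(-I*pi/4)) + 1*(-1)*conj(-1) + 1*(exp(-3*I*pi/4))*conj(exp(I*pi/4)) + 1*(-I)*conj(-I) + 1*(exp(-I*pi/4))*conj(exp(3*I*pi/4))]
      = (1/8)[(1) + (-1) + (1) + (-1) + (1) + (-1) + (1) + (-1)] = 0/8 = 0
  <chi_1*chi_0, chi_6> = (1/8)[1*(1)*conj(1) + 1*(exp(I*pi/4))*conj(-I) + 1*(I)*conj(-1) + 1*(exp(3*I*pi/4))*conj(I) + 1*(-1)*conj(1) + 1*(exp(-3*I*pi/4))*conj(-I) + 1*(-I)*conj(-1) + 1*(exp(-I*pi/4))*conj(I)]
      = (1/8)[(1) + (exp(3*I*pi/4)) + (-I) + (-exp(-3*I*pi/4)) + (-1) + (exp(-I*pi/4)) + (I) + (-exp(I*pi/4))] = 0/8 = 0
  <chi_1*chi_0, chi_7> = (1/8)[1*(1)*conj(1) + 1*(exp(I*pi/4))*conj(exp(-I*pi/4)) + 1*(I)*conj(-I) + 1*(exp(3*I*pi/4))*conj(exp(-3*I*pi/4)) + 1*(-1)*conj(-1) + 1*(exp(-3*I*pi/4))*conj(exp(3*I*pi/4)) + 1*(-I)*conj(I) + 1*(exp(-I*pi/4))*conj(exp(I*pi/4))]
      = (1/8)[(1) + (I) + (-1) + (-I) + (1) + (I) + (-1) + (-I)] = 0/8 = 0
(Exp terms are combined using exp(i*s)*conj(exp(i*t)) = exp(i*(s-t)), and sums of them are collapsed using the identity that for every m > 1 the m distinct m-th roots of unity sum to 0, e.g. 1 + exp(2*I*pi/3) + exp(-2*I*pi/3) = 0.)
Hence the multiplicities are chi_1: 1. Dimension check: dim(chi_1)*dim(chi_0) = 1*1 = 1 and sum (mult * dim) = 1*1 = 1.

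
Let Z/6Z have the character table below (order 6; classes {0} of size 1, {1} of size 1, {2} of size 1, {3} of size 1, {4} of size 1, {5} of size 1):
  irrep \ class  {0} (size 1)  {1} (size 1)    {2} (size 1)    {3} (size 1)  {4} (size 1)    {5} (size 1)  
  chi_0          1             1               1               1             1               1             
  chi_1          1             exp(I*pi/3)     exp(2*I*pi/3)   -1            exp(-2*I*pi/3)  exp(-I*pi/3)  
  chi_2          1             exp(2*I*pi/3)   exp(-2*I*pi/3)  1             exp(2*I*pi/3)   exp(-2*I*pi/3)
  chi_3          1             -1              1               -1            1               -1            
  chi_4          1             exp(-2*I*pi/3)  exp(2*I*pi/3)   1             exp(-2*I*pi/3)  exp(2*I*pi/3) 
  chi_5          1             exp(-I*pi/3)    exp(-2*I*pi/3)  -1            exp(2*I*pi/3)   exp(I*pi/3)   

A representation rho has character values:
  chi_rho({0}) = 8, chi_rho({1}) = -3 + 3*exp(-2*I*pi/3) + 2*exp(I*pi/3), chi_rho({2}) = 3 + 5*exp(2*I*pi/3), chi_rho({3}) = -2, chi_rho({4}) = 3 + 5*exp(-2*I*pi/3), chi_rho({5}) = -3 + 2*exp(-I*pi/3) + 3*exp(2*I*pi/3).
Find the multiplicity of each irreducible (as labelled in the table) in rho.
Multiplicities: chi_0: 0, chi_1: 2, chi_2: 0, chi_3: 3, chi_4: 3, chi_5: 0.

Details: Use <chi_rho, chi> = (1/|G|) sum_C |C| * chi_rho(C) * conj(chi(C)) with |G| = 6 for each irreducible chi in the table:
  <chi_rho, chi_0> = (1/6)[1*(8)*conj(1) + 1*(-3 + 3*exp(-2*I*pi/3) + 2*exp(I*pi/3))*conj(1) + 1*(3 + 5*exp(2*I*pi/3))*conj(1) + 1*(-2)*conj(1) + 1*(3 + 5*exp(-2*I*pi/3))*conj(1) + 1*(-3 + 2*exp(-I*pi/3) + 3*exp(2*I*pi/3))*conj(1)]
      = (1/6)[(8) + (-3 + 3*exp(-2*I*pi/3) + 2*exp(I*pi/3)) + (3 + 5*exp(2*I*pi/3)) + (-2) + (3 + 5*exp(-2*I*pi/3)) + (-3 + 2*exp(-I*pi/3) + 3*exp(2*I*pi/3))] = 0/6 = 0
  <chi_rho, chi_1> = (1/6)[1*(8)*conj(1) + 1*(-3 + 3*exp(-2*I*pi/3) + 2*exp(I*pi/3))*conj(exp(I*pi/3)) + 1*(3 + 5*exp(2*I*pi/3))*conj(exp(2*I*pi/3)) + 1*(-2)*conj(-1) + 1*(3 + 5*exp(-2*I*pi/3))*conj(exp(-2*I*pi/3)) + 1*(-3 + 2*exp(-I*pi/3) + 3*exp(2*I*pi/3))*conj(exp(-I*pi/3))]
      = (1/6)[(8) + (-1 - 3*exp(-I*pi/3)) + (5 + 3*exp(-2*I*pi/3)) + (2) + (5 + 3*exp(2*I*pi/3)) + (-1 - 3*exp(I*pi/3))] = 12/6 = 2
  <chi_rho, chi_2> = (1/6)[1*(8)*conj(1) + 1*(-3 + 3*exp(-2*I*pi/3) + 2*exp(I*pi/3))*conj(exp(2*I*pi/3)) + 1*(3 + 5*exp(2*I*pi/3))*conj(exp(-2*I*pi/3)) + 1*(-2)*conj(1) + 1*(3 + 5*exp(-2*I*pi/3))*conj(exp(2*I*pi/3)) + 1*(-3 + 2*exp(-I*pi/3) + 3*exp(2*I*pi/3))*conj(exp(-2*I*pi/3))]
      = (1/6)[(8) + (2*exp(-I*pi/3) + 3*exp(2*I*pi/3) - 3*exp(-2*I*pi/3)) + (5*exp(-2*I*pi/3) + 3*exp(2*I*pi/3)) + (-2) + (3*exp(-2*I*pi/3) + 5*exp(2*I*pi/3)) + (3*exp(-2*I*pi/3) - 3*exp(2*I*pi/3) + 2*exp(I*pi/3))] = 0/6 = 0
  <chi_rho, chi_3> = (1/6)[1*(8)*conj(1) + 1*(-3 + 3*exp(-2*I*pi/3) + 2*exp(I*pi/3))*conj(-1) + 1*(3 + 5*exp(2*I*pi/3))*conj(1) + 1*(-2)*conj(-1) + 1*(3 + 5*exp(-2*I*pi/3))*conj(1) + 1*(-3 + 2*exp(-I*pi/3) + 3*exp(2*I*pi/3))*conj(-1)]
      = (1/6)[(8) + (3 - 2*exp(I*pi/3) - 3*exp(-2*I*pi/3)) + (3 + 5*exp(2*I*pi/3)) + (2) + (3 + 5*exp(-2*I*pi/3)) + (3 - 3*exp(2*I*pi/3) - 2*exp(-I*pi/3))] = 18/6 = 3
  <chi_rho, chi_4> = (1/6)[1*(8)*conj(1) + 1*(-3 + 3*exp(-2*I*pi/3) + 2*exp(I*pi/3))*conj(exp(-2*I*pi/3)) + 1*(3 + 5*exp(2*I*pi/3))*conj(exp(2*I*pi/3)) + 1*(-2)*conj(1) + 1*(3 + 5*exp(-2*I*pi/3))*conj(exp(-2*I*pi/3)) + 1*(-3 + 2*exp(-I*pi/3) + 3*exp(2*I*pi/3))*conj(exp(2*I*pi/3))]
      = (1/6)[(8) + (1 - 3*exp(2*I*pi/3)) + (5 + 3*exp(-2*I*pi/3)) + (-2) + (5 + 3*exp(2*I*pi/3)) + (1 - 3*exp(-2*I*pi/3))] = 18/6 = 3
  <chi_rho, chi_5> = (1/6)[1*(8)*conj(1) + 1*(-3 + 3*exp(-2*I*pi/3) + 2*exp(I*pi/3))*conj(exp(-I*pi/3)) + 1*(3 + 5*exp(2*I*pi/3))*conj(exp(-2*I*pi/3)) + 1*(-2)*conj(-1) + 1*(3 + 5*exp(-2*I*pi/3))*conj(exp(2*I*pi/3)) + 1*(-3 + 2*exp(-I*pi/3) + 3*exp(2*I*pi/3))*conj(exp(I*pi/3))]
      = (1/6)[(8) + (-3*exp(I*pi/3) + 3*exp(-I*pi/3) + 2*exp(2*I*pi/3)) + (5*exp(-2*I*pi/3) + 3*exp(2*I*pi/3)) + (2) + (3*exp(-2*I*pi/3) + 5*exp(2*I*pi/3)) + (2*exp(-2*I*pi/3) - 3*exp(-I*pi/3) + 3*exp(I*pi/3))] = 0/6 = 0
(Exp terms are combined using exp(i*s)*conj(exp(i*t)) = exp(i*(s-t)), and sums of them are collapsed using the identity that for every m > 1 the m distinct m-th roots of unity sum to 0, e.g. 1 + exp(2*I*pi/3) + exp(-2*I*pi/3) = 0.)
Dimension check: dim(rho) = sum (mult * dim) = 0*1 + 2*1 + 0*1 + 3*1 + 3*1 + 0*1 = 8 = chi_rho(e) = 8.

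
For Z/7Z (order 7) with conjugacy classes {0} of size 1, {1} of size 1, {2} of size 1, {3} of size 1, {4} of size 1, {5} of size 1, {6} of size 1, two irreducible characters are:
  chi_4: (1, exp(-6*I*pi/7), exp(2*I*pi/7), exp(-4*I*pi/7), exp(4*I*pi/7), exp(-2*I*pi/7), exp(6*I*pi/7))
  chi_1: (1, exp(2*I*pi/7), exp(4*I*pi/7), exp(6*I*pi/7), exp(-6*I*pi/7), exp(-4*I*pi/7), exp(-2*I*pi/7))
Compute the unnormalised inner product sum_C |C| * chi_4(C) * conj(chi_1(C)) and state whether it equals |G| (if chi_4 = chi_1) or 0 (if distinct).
Sum = 0; so <chi_4, chi_1> = 0 (distinct irreducibles are orthogonal).

Solution. Compute term by term over conjugacy classes (|C| * chi_4(C) * conj(chi_1(C))):
  1*(1)*conj(1) + 1*(exp(-6*I*pi/7))*conj(exp(2*I*pi/7)) + 1*(exp(2*I*pi/7))*conj(exp(4*I*pi/7)) + 1*(exp(-4*I*pi/7))*conj(exp(6*I*pi/7)) + 1*(exp(4*I*pi/7))*conj(exp(-6*I*pi/7)) + 1*(exp(-2*I*pi/7))*conj(exp(-4*I*pi/7)) + 1*(exp(6*I*pi/7))*conj(exp(-2*I*pi/7))
  = (1) + (exp(6*I*pi/7)) + (exp(-2*I*pi/7)) + (exp(4*I*pi/7)) + (exp(-4*I*pi/7)) + (exp(2*I*pi/7)) + (exp(-6*I*pi/7))
  = 0.
(Exp terms are combined using exp(i*s)*conj(exp(i*t)) = exp(i*(s-t)), and sums of them are collapsed using the identity that for every m > 1 the m distinct m-th roots of unity sum to 0, e.g. 1 + exp(2*I*pi/3) + exp(-2*I*pi/3) = 0.)
Dividing by |G| = 7 gives 0/7 = 0, matching the row-orthogonality relation <chi_4, chi_1> = [chi_4 = chi_1].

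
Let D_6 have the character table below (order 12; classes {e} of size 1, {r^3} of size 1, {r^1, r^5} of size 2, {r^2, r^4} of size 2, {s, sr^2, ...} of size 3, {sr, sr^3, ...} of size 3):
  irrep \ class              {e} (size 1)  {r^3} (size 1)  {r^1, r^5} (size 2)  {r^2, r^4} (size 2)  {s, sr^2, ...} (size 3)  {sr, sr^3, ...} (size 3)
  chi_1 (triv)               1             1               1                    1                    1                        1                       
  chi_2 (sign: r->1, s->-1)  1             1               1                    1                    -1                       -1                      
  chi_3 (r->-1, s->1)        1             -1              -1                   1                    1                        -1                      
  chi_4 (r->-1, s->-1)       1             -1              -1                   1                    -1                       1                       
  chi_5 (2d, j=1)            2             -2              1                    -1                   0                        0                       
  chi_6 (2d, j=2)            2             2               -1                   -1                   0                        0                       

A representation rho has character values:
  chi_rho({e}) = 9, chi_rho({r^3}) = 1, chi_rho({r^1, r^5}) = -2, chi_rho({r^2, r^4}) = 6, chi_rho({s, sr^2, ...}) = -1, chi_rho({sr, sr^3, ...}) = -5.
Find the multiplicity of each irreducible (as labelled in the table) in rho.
Multiplicities: chi_1: 0, chi_2: 3, chi_3: 3, chi_4: 1, chi_5: 0, chi_6: 1.

Explanation: Use <chi_rho, chi> = (1/|G|) sum_C |C| * chi_rho(C) * conj(chi(C)) with |G| = 12 for each irreducible chi in the table:
  <chi_rho, chi_1> = (1/12)[1*(9)*conj(1) + 1*(1)*conj(1) + 2*(-2)*conj(1) + 2*(6)*conj(1) + 3*(-1)*conj(1) + 3*(-5)*conj(1)]
      = (1/12)[(9) + (1) + (-4) + (12) + (-3) + (-15)] = 0/12 = 0
  <chi_rho, chi_2> = (1/12)[1*(9)*conj(1) + 1*(1)*conj(1) + 2*(-2)*conj(1) + 2*(6)*conj(1) + 3*(-1)*conj(-1) + 3*(-5)*conj(-1)]
      = (1/12)[(9) + (1) + (-4) + (12) + (3) + (15)] = 36/12 = 3
  <chi_rho, chi_3> = (1/12)[1*(9)*conj(1) + 1*(1)*conj(-1) + 2*(-2)*conj(-1) + 2*(6)*conj(1) + 3*(-1)*conj(1) + 3*(-5)*conj(-1)]
      = (1/12)[(9) + (-1) + (4) + (12) + (-3) + (15)] = 36/12 = 3
  <chi_rho, chi_4> = (1/12)[1*(9)*conj(1) + 1*(1)*conj(-1) + 2*(-2)*conj(-1) + 2*(6)*conj(1) + 3*(-1)*conj(-1) + 3*(-5)*conj(1)]
      = (1/12)[(9) + (-1) + (4) + (12) + (3) + (-15)] = 12/12 = 1
  <chi_rho, chi_5> = (1/12)[1*(9)*conj(2) + 1*(1)*conj(-2) + 2*(-2)*conj(1) + 2*(6)*conj(-1) + 3*(-1)*conj(0) + 3*(-5)*conj(0)]
      = (1/12)[(18) + (-2) + (-4) + (-12) + (0) + (0)] = 0/12 = 0
  <chi_rho, chi_6> = (1/12)[1*(9)*conj(2) + 1*(1)*conj(2) + 2*(-2)*conj(-1) + 2*(6)*conj(-1) + 3*(-1)*conj(0) + 3*(-5)*conj(0)]
      = (1/12)[(18) + (2) + (4) + (-12) + (0) + (0)] = 12/12 = 1
Dimension check: dim(rho) = sum (mult * dim) = 0*1 + 3*1 + 3*1 + 1*1 + 0*2 + 1*2 = 9 = chi_rho(e) = 9.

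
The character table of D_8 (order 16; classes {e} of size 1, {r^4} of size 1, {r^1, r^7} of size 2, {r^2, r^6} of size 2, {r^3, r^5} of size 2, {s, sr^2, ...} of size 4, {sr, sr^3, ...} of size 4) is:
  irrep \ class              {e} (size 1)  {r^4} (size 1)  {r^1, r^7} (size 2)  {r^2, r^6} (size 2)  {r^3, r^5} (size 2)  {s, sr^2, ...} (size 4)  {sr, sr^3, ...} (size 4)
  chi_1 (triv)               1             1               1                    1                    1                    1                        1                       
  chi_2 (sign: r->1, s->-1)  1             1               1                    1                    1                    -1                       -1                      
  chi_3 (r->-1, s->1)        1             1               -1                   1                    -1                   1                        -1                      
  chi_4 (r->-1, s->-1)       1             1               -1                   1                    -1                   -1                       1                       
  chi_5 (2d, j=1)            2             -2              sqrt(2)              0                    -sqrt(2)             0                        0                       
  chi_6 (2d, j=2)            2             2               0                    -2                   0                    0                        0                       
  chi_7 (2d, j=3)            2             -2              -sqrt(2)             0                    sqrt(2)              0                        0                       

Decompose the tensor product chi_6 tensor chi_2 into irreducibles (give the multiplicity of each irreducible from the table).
chi_6 tensor chi_2 = chi_6 (all other irreducibles have multiplicity 0).

Explanation: The character of a tensor product is the pointwise product (chi_6 * chi_2)(C) = chi_6(C) * chi_2(C):
  {e}: (2)*(1), {r^4}: (2)*(1), {r^1, r^7}: (0)*(1), {r^2, r^6}: (-2)*(1), {r^3, r^5}: (0)*(1), {s, sr^2, ...}: (0)*(-1), {sr, sr^3, ...}: (0)*(-1)
so (chi_6 * chi_2) takes values
  {e} -> 2, {r^4} -> 2, {r^1, r^7} -> 0, {r^2, r^6} -> -2, {r^3, r^5} -> 0, {s, sr^2, ...} -> 0, {sr, sr^3, ...} -> 0.
Now take the inner product of this character with each irreducible chi from the table, <chi_6*chi_2, chi> = (1/16) sum_C |C| (chi_6*chi_2)(C) conj(chi(C)):
  <chi_6*chi_2, chi_1> = (1/16)[1*(2)*conj(1) + 1*(2)*conj(1) + 2*(0)*conj(1) + 2*(-2)*conj(1) + 2*(0)*conj(1) + 4*(0)*conj(1) + 4*(0)*conj(1)]
      = (1/16)[(2) + (2) + (0) + (-4) + (0) + (0) + (0)] = 0/16 = 0
  <chi_6*chi_2, chi_2> = (1/16)[1*(2)*conj(1) + 1*(2)*conj(1) + 2*(0)*conj(1) + 2*(-2)*conj(1) + 2*(0)*conj(1) + 4*(0)*conj(-1) + 4*(0)*conj(-1)]
      = (1/16)[(2) + (2) + (0) + (-4) + (0) + (0) + (0)] = 0/16 = 0
  <chi_6*chi_2, chi_3> = (1/16)[1*(2)*conj(1) + 1*(2)*conj(1) + 2*(0)*conj(-1) + 2*(-2)*conj(1) + 2*(0)*conj(-1) + 4*(0)*conj(1) + 4*(0)*conj(-1)]
      = (1/16)[(2) + (2) + (0) + (-4) + (0) + (0) + (0)] = 0/16 = 0
  <chi_6*chi_2, chi_4> = (1/16)[1*(2)*conj(1) + 1*(2)*conj(1) + 2*(0)*conj(-1) + 2*(-2)*conj(1) + 2*(0)*conj(-1) + 4*(0)*conj(-1) + 4*(0)*conj(1)]
      = (1/16)[(2) + (2) + (0) + (-4) + (0) + (0) + (0)] = 0/16 = 0
  <chi_6*chi_2, chi_5> = (1/16)[1*(2)*conj(2) + 1*(2)*conj(-2) + 2*(0)*conj(sqrt(2)) + 2*(-2)*conj(0) + 2*(0)*conj(-sqrt(2)) + 4*(0)*conj(0) + 4*(0)*conj(0)]
      = (1/16)[(4) + (-4) + (0) + (0) + (0) + (0) + (0)] = 0/16 = 0
  <chi_6*chi_2, chi_6> = (1/16)[1*(2)*conj(2) + 1*(2)*conj(2) + 2*(0)*conj(0) + 2*(-2)*conj(-2) + 2*(0)*conj(0) + 4*(0)*conj(0) + 4*(0)*conj(0)]
      = (1/16)[(4) + (4) + (0) + (8) + (0) + (0) + (0)] = 16/16 = 1
  <chi_6*chi_2, chi_7> = (1/16)[1*(2)*conj(2) + 1*(2)*conj(-2) + 2*(0)*conj(-sqrt(2)) + 2*(-2)*conj(0) + 2*(0)*conj(sqrt(2)) + 4*(0)*conj(0) + 4*(0)*conj(0)]
      = (1/16)[(4) + (-4) + (0) + (0) + (0) + (0) + (0)] = 0/16 = 0
Hence the multiplicities are chi_6: 1. Dimension check: dim(chi_6)*dim(chi_2) = 2*1 = 2 and sum (mult * dim) = 1*2 = 2.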